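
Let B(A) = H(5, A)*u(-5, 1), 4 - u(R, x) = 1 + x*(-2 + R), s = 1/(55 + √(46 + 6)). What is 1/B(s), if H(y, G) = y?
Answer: 1/50 ≈ 0.020000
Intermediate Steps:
s = 1/(55 + 2*√13) (s = 1/(55 + √52) = 1/(55 + 2*√13) ≈ 0.016074)
u(R, x) = 3 - x*(-2 + R) (u(R, x) = 4 - (1 + x*(-2 + R)) = 4 + (-1 - x*(-2 + R)) = 3 - x*(-2 + R))
B(A) = 50 (B(A) = 5*(3 + 2*1 - 1*(-5)*1) = 5*(3 + 2 + 5) = 5*10 = 50)
1/B(s) = 1/50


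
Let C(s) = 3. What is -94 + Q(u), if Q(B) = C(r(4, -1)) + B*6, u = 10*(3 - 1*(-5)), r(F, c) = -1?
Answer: 389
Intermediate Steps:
u = 80 (u = 10*(3 + 5) = 10*8 = 80)
Q(B) = 3 + 6*B (Q(B) = 3 + B*6 = 3 + 6*B)
-94 + Q(u) = -94 + (3 + 6*80) = -94 + (3 + 480) = -94 + 483 = 389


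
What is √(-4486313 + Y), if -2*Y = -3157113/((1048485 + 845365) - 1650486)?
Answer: I*√265706153306655182/243364 ≈ 2118.1*I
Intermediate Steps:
Y = 3157113/486728 (Y = -(-3157113)/(2*((1048485 + 845365) - 1650486)) = -(-3157113)/(2*(1893850 - 1650486)) = -(-3157113)/(2*243364) = -½*(-3157113/243364) = 3157113/486728 ≈ 6.4864)
√(-4486313 + Y) = √(-4486313 + 3157113/486728) = √(-2183610996751/486728) = I*√265706153306655182/243364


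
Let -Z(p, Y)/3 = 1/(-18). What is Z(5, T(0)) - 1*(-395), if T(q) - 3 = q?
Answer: 2371/6 ≈ 395.17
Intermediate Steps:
T(q) = 3 + q
Z(p, Y) = 1/6 (Z(p, Y) = -3/(-18) = -3*(-1/18) = 1/6)
Z(5, T(0)) - 1*(-395) = 1/6 - 1*(-395) = 1/6 + 395 = 2371/6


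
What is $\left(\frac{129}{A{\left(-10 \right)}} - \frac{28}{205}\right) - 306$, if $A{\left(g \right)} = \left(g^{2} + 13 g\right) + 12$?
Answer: $- \frac{385363}{1230} \approx -313.3$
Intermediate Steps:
$A{\left(g \right)} = 12 + g^{2} + 13 g$
$\left(\frac{129}{A{\left(-10 \right)}} - \frac{28}{205}\right) - 306 = \left(\frac{129}{12 + \left(-10\right)^{2} + 13 \left(-10\right)} - \frac{28}{205}\right) - 306 = \left(\frac{129}{12 + 100 - 130} - \frac{28}{205}\right) - 306 = \left(\frac{129}{-18} - \frac{28}{205}\right) - 306 = \left(129 \left(- \frac{1}{18}\right) - \frac{28}{205}\right) - 306 = \left(- \frac{43}{6} - \frac{28}{205}\right) - 306 = - \frac{8983}{1230} - 306 = - \frac{385363}{1230}$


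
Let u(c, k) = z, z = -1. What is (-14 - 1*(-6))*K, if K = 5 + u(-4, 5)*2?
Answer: -24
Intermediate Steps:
u(c, k) = -1
K = 3 (K = 5 - 1*2 = 5 - 2 = 3)
(-14 - 1*(-6))*K = (-14 - 1*(-6))*3 = (-14 + 6)*3 = -8*3 = -24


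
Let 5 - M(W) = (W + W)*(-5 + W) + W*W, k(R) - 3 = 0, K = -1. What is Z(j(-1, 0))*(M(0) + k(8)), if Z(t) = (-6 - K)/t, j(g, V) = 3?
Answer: -40/3 ≈ -13.333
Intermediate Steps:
k(R) = 3 (k(R) = 3 + 0 = 3)
Z(t) = -5/t (Z(t) = (-6 - 1*(-1))/t = (-6 + 1)/t = -5/t)
M(W) = 5 - W² - 2*W*(-5 + W) (M(W) = 5 - ((W + W)*(-5 + W) + W*W) = 5 - ((2*W)*(-5 + W) + W²) = 5 - (2*W*(-5 + W) + W²) = 5 - (W² + 2*W*(-5 + W)) = 5 + (-W² - 2*W*(-5 + W)) = 5 - W² - 2*W*(-5 + W))
Z(j(-1, 0))*(M(0) + k(8)) = (-5/3)*((5 - 3*0² + 10*0) + 3) = (-5*⅓)*((5 - 3*0 + 0) + 3) = -5*((5 + 0 + 0) + 3)/3 = -5*(5 + 3)/3 = -5/3*8 = -40/3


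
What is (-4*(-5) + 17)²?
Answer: 1369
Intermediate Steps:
(-4*(-5) + 17)² = (20 + 17)² = 37² = 1369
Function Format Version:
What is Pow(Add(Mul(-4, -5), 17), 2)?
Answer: 1369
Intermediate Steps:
Pow(Add(Mul(-4, -5), 17), 2) = Pow(Add(20, 17), 2) = Pow(37, 2) = 1369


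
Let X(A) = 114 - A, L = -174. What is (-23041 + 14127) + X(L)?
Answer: -8626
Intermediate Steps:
(-23041 + 14127) + X(L) = (-23041 + 14127) + (114 - 1*(-174)) = -8914 + (114 + 174) = -8914 + 288 = -8626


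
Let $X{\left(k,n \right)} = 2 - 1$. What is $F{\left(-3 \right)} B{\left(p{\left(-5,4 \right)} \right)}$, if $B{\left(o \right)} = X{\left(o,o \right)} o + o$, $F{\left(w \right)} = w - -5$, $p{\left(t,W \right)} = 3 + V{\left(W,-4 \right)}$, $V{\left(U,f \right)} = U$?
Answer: $28$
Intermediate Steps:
$p{\left(t,W \right)} = 3 + W$
$F{\left(w \right)} = 5 + w$ ($F{\left(w \right)} = w + 5 = 5 + w$)
$X{\left(k,n \right)} = 1$ ($X{\left(k,n \right)} = 2 - 1 = 1$)
$B{\left(o \right)} = 2 o$ ($B{\left(o \right)} = 1 o + o = o + o = 2 o$)
$F{\left(-3 \right)} B{\left(p{\left(-5,4 \right)} \right)} = \left(5 - 3\right) 2 \left(3 + 4\right) = 2 \cdot 2 \cdot 7 = 2 \cdot 14 = 28$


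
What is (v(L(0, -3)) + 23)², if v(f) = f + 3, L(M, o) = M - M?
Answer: 676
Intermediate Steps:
L(M, o) = 0
v(f) = 3 + f
(v(L(0, -3)) + 23)² = ((3 + 0) + 23)² = (3 + 23)² = 26² = 676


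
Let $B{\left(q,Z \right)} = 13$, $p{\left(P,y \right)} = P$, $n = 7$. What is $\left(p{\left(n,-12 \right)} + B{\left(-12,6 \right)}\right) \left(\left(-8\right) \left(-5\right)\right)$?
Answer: $800$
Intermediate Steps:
$\left(p{\left(n,-12 \right)} + B{\left(-12,6 \right)}\right) \left(\left(-8\right) \left(-5\right)\right) = \left(7 + 13\right) \left(\left(-8\right) \left(-5\right)\right) = 20 \cdot 40 = 800$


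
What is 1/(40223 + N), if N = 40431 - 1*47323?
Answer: 1/33331 ≈ 3.0002e-5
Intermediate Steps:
N = -6892 (N = 40431 - 47323 = -6892)
1/(40223 + N) = 1/(40223 - 6892) = 1/33331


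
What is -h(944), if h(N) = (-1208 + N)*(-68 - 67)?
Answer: -35640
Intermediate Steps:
h(N) = 163080 - 135*N (h(N) = (-1208 + N)*(-135) = 163080 - 135*N)
-h(944) = -(163080 - 135*944) = -(163080 - 127440) = -1*35640 = -35640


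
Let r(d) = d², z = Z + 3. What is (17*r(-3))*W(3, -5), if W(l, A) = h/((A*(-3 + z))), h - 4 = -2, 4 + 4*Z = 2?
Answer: 612/5 ≈ 122.40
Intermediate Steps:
Z = -½ (Z = -1 + (¼)*2 = -1 + ½ = -½ ≈ -0.50000)
h = 2 (h = 4 - 2 = 2)
z = 5/2 (z = -½ + 3 = 5/2 ≈ 2.5000)
W(l, A) = -4/A (W(l, A) = 2/((A*(-3 + 5/2))) = 2/((A*(-½))) = 2/((-A/2)) = 2*(-2/A) = -4/A)
(17*r(-3))*W(3, -5) = (17*(-3)²)*(-4/(-5)) = (17*9)*(-4*(-⅕)) = 153*(⅘) = 612/5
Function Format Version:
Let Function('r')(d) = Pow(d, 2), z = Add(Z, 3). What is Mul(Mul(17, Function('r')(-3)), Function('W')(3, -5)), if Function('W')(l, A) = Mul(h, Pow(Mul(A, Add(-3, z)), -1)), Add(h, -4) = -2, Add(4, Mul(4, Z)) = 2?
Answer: Rational(612, 5) ≈ 122.40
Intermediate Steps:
Z = Rational(-1, 2) (Z = Add(-1, Mul(Rational(1, 4), 2)) = Add(-1, Rational(1, 2)) = Rational(-1, 2) ≈ -0.50000)
h = 2 (h = Add(4, -2) = 2)
z = Rational(5, 2) (z = Add(Rational(-1, 2), 3) = Rational(5, 2) ≈ 2.5000)
Function('W')(l, A) = Mul(-4, Pow(A, -1)) (Function('W')(l, A) = Mul(2, Pow(Mul(A, Add(-3, Rational(5, 2))), -1)) = Mul(2, Pow(Mul(A, Rational(-1, 2)), -1)) = Mul(2, Pow(Mul(Rational(-1, 2), A), -1)) = Mul(2, Mul(-2, Pow(A, -1))) = Mul(-4, Pow(A, -1)))
Mul(Mul(17, Function('r')(-3)), Function('W')(3, -5)) = Mul(Mul(17, Pow(-3, 2)), Mul(-4, Pow(-5, -1))) = Mul(Mul(17, 9), Mul(-4, Rational(-1, 5))) = Mul(153, Rational(4, 5)) = Rational(612, 5)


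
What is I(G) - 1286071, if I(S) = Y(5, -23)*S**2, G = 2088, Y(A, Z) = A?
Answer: 20512649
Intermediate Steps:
I(S) = 5*S**2
I(G) - 1286071 = 5*2088**2 - 1286071 = 5*4359744 - 1286071 = 21798720 - 1286071 = 20512649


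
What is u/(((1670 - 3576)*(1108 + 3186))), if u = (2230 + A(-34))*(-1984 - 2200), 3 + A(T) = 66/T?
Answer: 39565996/34783547 ≈ 1.1375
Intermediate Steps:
A(T) = -3 + 66/T
u = -158263984/17 (u = (2230 + (-3 + 66/(-34)))*(-1984 - 2200) = (2230 + (-3 + 66*(-1/34)))*(-4184) = (2230 + (-3 - 33/17))*(-4184) = (2230 - 84/17)*(-4184) = (37826/17)*(-4184) = -158263984/17 ≈ -9.3096e+6)
u/(((1670 - 3576)*(1108 + 3186))) = -158263984*1/((1108 + 3186)*(1670 - 3576))/17 = -158263984/(17*((-1906*4294))) = -158263984/17/(-8184364) = -158263984/17*(-1/8184364) = 39565996/34783547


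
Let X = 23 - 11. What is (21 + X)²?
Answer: 1089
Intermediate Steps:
X = 12
(21 + X)² = (21 + 12)² = 33² = 1089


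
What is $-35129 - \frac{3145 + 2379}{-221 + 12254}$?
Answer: $- \frac{422712781}{12033} \approx -35129.0$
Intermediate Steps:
$-35129 - \frac{3145 + 2379}{-221 + 12254} = -35129 - \frac{5524}{12033} = - \frac{422712781}{12033}$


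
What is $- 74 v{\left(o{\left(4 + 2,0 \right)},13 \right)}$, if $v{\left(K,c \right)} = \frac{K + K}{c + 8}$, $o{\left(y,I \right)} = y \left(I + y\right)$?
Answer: $- \frac{1776}{7} \approx -253.71$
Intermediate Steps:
$v{\left(K,c \right)} = \frac{2 K}{8 + c}$
$- 74 v{\left(o{\left(4 + 2,0 \right)},13 \right)} = - 74 \frac{2 \left(4 + 2\right) \left(0 + \left(4 + 2\right)\right)}{8 + 13} = - 74 \frac{2 \cdot 6 \left(0 + 6\right)}{21} = - 74 \cdot 2 \cdot 6 \cdot 6 \cdot \frac{1}{21} = - 74 \cdot 2 \cdot 36 \cdot \frac{1}{21} = \left(-74\right) \frac{24}{7} = - \frac{1776}{7}$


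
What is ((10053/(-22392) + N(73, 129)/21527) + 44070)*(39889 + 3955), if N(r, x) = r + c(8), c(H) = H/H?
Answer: 25871566440536853/13389794 ≈ 1.9322e+9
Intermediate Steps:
c(H) = 1
N(r, x) = 1 + r (N(r, x) = r + 1 = 1 + r)
((10053/(-22392) + N(73, 129)/21527) + 44070)*(39889 + 3955) = ((10053/(-22392) + (1 + 73)/21527) + 44070)*(39889 + 3955) = ((10053*(-1/22392) + 74*(1/21527)) + 44070)*43844 = ((-1117/2488 + 74/21527) + 44070)*43844 = (-23861547/53559176 + 44070)*43844 = (2360329024773/53559176)*43844 = 25871566440536853/13389794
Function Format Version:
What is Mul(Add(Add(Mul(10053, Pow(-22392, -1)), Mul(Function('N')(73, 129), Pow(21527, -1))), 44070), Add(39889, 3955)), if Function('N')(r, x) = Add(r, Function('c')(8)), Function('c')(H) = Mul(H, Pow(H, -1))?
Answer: Rational(25871566440536853, 13389794) ≈ 1.9322e+9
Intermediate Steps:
Function('c')(H) = 1
Function('N')(r, x) = Add(1, r) (Function('N')(r, x) = Add(r, 1) = Add(1, r))
Mul(Add(Add(Mul(10053, Pow(-22392, -1)), Mul(Function('N')(73, 129), Pow(21527, -1))), 44070), Add(39889, 3955)) = Mul(Add(Add(Mul(10053, Pow(-22392, -1)), Mul(Add(1, 73), Pow(21527, -1))), 44070), Add(39889, 3955)) = Mul(Add(Add(Mul(10053, Rational(-1, 22392)), Mul(74, Rational(1, 21527))), 44070), 43844) = Mul(Add(Add(Rational(-1117, 2488), Rational(74, 21527)), 44070), 43844) = Mul(Add(Rational(-23861547, 53559176), 44070), 43844) = Mul(Rational(2360329024773, 53559176), 43844) = Rational(25871566440536853, 13389794)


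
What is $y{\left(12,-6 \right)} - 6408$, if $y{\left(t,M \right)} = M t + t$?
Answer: $-6468$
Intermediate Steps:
$y{\left(t,M \right)} = t + M t$
$y{\left(12,-6 \right)} - 6408 = 12 \left(1 - 6\right) - 6408 = 12 \left(-5\right) - 6408 = -60 - 6408 = -6468$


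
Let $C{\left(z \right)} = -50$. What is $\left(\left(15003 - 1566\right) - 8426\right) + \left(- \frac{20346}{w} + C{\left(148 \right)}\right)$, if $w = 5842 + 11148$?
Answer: $\frac{42133522}{8495} \approx 4959.8$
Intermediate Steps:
$w = 16990$
$\left(\left(15003 - 1566\right) - 8426\right) + \left(- \frac{20346}{w} + C{\left(148 \right)}\right) = \left(\left(15003 - 1566\right) - 8426\right) - \left(50 + \frac{20346}{16990}\right) = \left(13437 - 8426\right) - \frac{434923}{8495} = 5011 - \frac{434923}{8495} = \frac{42133522}{8495}$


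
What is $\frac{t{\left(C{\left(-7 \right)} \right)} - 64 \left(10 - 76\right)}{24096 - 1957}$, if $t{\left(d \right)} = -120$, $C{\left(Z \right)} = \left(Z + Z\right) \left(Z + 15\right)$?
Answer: $\frac{4104}{22139} \approx 0.18537$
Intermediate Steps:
$C{\left(Z \right)} = 2 Z \left(15 + Z\right)$
$\frac{t{\left(C{\left(-7 \right)} \right)} - 64 \left(10 - 76\right)}{24096 - 1957} = \frac{-120 - 64 \left(10 - 76\right)}{24096 - 1957} = \frac{-120 - -4224}{22139} = \left(-120 + 4224\right) \frac{1}{22139} = 4104 \cdot \frac{1}{22139} = \frac{4104}{22139}$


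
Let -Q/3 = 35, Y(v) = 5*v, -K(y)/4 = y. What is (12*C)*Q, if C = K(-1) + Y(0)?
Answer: -5040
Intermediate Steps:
K(y) = -4*y
Q = -105 (Q = -3*35 = -105)
C = 4 (C = -4*(-1) + 5*0 = 4 + 0 = 4)
(12*C)*Q = (12*4)*(-105) = 48*(-105) = -5040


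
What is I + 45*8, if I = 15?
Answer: 375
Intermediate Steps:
I + 45*8 = 15 + 45*8 = 15 + 360 = 375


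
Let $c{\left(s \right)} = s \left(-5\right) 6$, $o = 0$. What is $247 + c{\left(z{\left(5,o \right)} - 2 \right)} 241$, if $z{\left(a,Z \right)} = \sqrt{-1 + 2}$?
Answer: $7477$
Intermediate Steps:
$z{\left(a,Z \right)} = 1$ ($z{\left(a,Z \right)} = \sqrt{1} = 1$)
$c{\left(s \right)} = - 30 s$ ($c{\left(s \right)} = - 5 s 6 = - 30 s$)
$247 + c{\left(z{\left(5,o \right)} - 2 \right)} 241 = 247 + - 30 \left(1 - 2\right) 241 = 247 + \left(-30\right) \left(-1\right) 241 = 247 + 30 \cdot 241 = 247 + 7230 = 7477$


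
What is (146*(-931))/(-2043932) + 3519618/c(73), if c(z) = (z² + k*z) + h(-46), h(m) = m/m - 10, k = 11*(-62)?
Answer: -598984647705/7573790026 ≈ -79.087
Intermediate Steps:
k = -682
h(m) = -9 (h(m) = 1 - 10 = -9)
c(z) = -9 + z² - 682*z (c(z) = (z² - 682*z) - 9 = -9 + z² - 682*z)
(146*(-931))/(-2043932) + 3519618/c(73) = (146*(-931))/(-2043932) + 3519618/(-9 + 73² - 682*73) = -135926*(-1/2043932) + 3519618/(-9 + 5329 - 49786) = 67963/1021966 + 3519618/(-44466) = 67963/1021966 + 3519618*(-1/44466) = 67963/1021966 - 586603/7411 = -598984647705/7573790026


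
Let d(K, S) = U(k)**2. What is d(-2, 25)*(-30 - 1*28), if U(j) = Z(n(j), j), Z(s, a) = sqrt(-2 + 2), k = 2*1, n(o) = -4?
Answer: 0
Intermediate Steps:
k = 2
Z(s, a) = 0 (Z(s, a) = sqrt(0) = 0)
U(j) = 0
d(K, S) = 0 (d(K, S) = 0**2 = 0)
d(-2, 25)*(-30 - 1*28) = 0*(-30 - 1*28) = 0*(-30 - 28) = 0*(-58) = 0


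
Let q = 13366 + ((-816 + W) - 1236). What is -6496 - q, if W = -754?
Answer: -17056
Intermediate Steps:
q = 10560 (q = 13366 + ((-816 - 754) - 1236) = 13366 + (-1570 - 1236) = 13366 - 2806 = 10560)
-6496 - q = -6496 - 1*10560 = -6496 - 10560 = -17056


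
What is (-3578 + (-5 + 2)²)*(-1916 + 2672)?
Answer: -2698164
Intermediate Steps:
(-3578 + (-5 + 2)²)*(-1916 + 2672) = (-3578 + (-3)²)*756 = (-3578 + 9)*756 = -3569*756 = -2698164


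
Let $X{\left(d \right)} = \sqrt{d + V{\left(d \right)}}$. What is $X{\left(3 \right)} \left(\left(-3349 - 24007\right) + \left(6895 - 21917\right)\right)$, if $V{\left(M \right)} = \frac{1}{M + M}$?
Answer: $- 7063 \sqrt{114} \approx -75412.0$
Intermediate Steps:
$V{\left(M \right)} = \frac{1}{2 M}$
$X{\left(d \right)} = \sqrt{d + \frac{1}{2 d}}$
$X{\left(3 \right)} \left(\left(-3349 - 24007\right) + \left(6895 - 21917\right)\right) = \frac{\sqrt{\frac{2}{3} + 4 \cdot 3}}{2} \left(\left(-3349 - 24007\right) + \left(6895 - 21917\right)\right) = \frac{\sqrt{2 \cdot \frac{1}{3} + 12}}{2} \left(-27356 + \left(6895 - 21917\right)\right) = \frac{\sqrt{\frac{2}{3} + 12}}{2} \left(-27356 - 15022\right) = \frac{\sqrt{\frac{38}{3}}}{2} \left(-42378\right) = \frac{\frac{1}{3} \sqrt{114}}{2} \left(-42378\right) = \frac{\sqrt{114}}{6} \left(-42378\right) = - 7063 \sqrt{114}$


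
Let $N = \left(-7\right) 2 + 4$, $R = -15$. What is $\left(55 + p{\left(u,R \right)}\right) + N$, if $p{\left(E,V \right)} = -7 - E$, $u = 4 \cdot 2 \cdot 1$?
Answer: $30$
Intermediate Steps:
$N = -10$ ($N = -14 + 4 = -10$)
$u = 8$ ($u = 8 \cdot 1 = 8$)
$\left(55 + p{\left(u,R \right)}\right) + N = \left(55 - 15\right) - 10 = 40 - 10 = 30$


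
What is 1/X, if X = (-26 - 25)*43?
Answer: -1/2193 ≈ -0.00045600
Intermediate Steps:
X = -2193 (X = -51*43 = -2193)
1/X = 1/(-2193) = -1/2193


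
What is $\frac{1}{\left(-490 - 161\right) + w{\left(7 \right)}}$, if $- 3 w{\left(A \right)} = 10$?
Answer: $- \frac{3}{1963} \approx -0.0015283$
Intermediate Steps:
$w{\left(A \right)} = - \frac{10}{3}$ ($w{\left(A \right)} = \left(- \frac{1}{3}\right) 10 = - \frac{10}{3}$)
$\frac{1}{\left(-490 - 161\right) + w{\left(7 \right)}} = \frac{1}{\left(-490 - 161\right) - \frac{10}{3}} = \frac{1}{-651 - \frac{10}{3}} = \frac{1}{- \frac{1963}{3}} = - \frac{3}{1963}$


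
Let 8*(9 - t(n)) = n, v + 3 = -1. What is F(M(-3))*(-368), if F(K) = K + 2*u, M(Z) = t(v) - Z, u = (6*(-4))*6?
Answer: 101384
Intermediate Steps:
v = -4 (v = -3 - 1 = -4)
t(n) = 9 - n/8
u = -144 (u = -24*6 = -144)
M(Z) = 19/2 - Z (M(Z) = (9 - ⅛*(-4)) - Z = (9 + ½) - Z = 19/2 - Z)
F(K) = -288 + K (F(K) = K + 2*(-144) = K - 288 = -288 + K)
F(M(-3))*(-368) = (-288 + (19/2 - 1*(-3)))*(-368) = (-288 + (19/2 + 3))*(-368) = (-288 + 25/2)*(-368) = -551/2*(-368) = 101384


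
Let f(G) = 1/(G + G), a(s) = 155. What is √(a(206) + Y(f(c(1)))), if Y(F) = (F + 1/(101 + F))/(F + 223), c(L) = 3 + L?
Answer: 2*√8978512164545/481355 ≈ 12.450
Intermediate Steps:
f(G) = 1/(2*G)
Y(F) = (F + 1/(101 + F))/(223 + F)
√(a(206) + Y(f(c(1)))) = √(155 + (1 + (1/(2*(3 + 1)))² + 101*(1/(2*(3 + 1))))/(22523 + (1/(2*(3 + 1)))² + 324*(1/(2*(3 + 1))))) = √(155 + (1 + ((½)/4)² + 101*((½)/4))/(22523 + ((½)/4)² + 324*((½)/4))) = √(155 + (1 + ((½)*(¼))² + 101*((½)*(¼)))/(22523 + ((½)*(¼))² + 324*((½)*(¼)))) = √(155 + (1 + (⅛)² + 101*(⅛))/(22523 + (⅛)² + 324*(⅛))) = √(155 + (1 + 1/64 + 101/8)/(22523 + 1/64 + 81/2)) = √(155 + (873/64)/(1444065/64)) = √(155 + (64/1444065)*(873/64)) = √(155 + 291/481355) = √(74610316/481355) = 2*√8978512164545/481355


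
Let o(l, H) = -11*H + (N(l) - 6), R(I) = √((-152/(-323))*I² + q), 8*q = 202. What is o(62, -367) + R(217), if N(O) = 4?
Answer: 4035 + √25645605/34 ≈ 4183.9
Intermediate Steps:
q = 101/4 (q = (⅛)*202 = 101/4 ≈ 25.250)
R(I) = √(101/4 + 8*I²/17) (R(I) = √((-152/(-323))*I² + 101/4) = √((-152*(-1/323))*I² + 101/4) = √(8*I²/17 + 101/4) = √(101/4 + 8*I²/17))
o(l, H) = -2 - 11*H (o(l, H) = -11*H + (4 - 6) = -11*H - 2 = -2 - 11*H)
o(62, -367) + R(217) = (-2 - 11*(-367)) + √(29189 + 544*217²)/34 = (-2 + 4037) + √(29189 + 544*47089)/34 = 4035 + √(29189 + 25616416)/34 = 4035 + √25645605/34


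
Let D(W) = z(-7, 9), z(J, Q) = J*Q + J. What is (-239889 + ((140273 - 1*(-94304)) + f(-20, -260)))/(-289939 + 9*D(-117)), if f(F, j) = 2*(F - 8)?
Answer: 5368/290569 ≈ 0.018474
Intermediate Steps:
f(F, j) = -16 + 2*F (f(F, j) = 2*(-8 + F) = -16 + 2*F)
z(J, Q) = J + J*Q
D(W) = -70 (D(W) = -7*(1 + 9) = -7*10 = -70)
(-239889 + ((140273 - 1*(-94304)) + f(-20, -260)))/(-289939 + 9*D(-117)) = (-239889 + ((140273 - 1*(-94304)) + (-16 + 2*(-20))))/(-289939 + 9*(-70)) = (-239889 + ((140273 + 94304) + (-16 - 40)))/(-289939 - 630) = (-239889 + (234577 - 56))/(-290569) = (-239889 + 234521)*(-1/290569) = -5368*(-1/290569) = 5368/290569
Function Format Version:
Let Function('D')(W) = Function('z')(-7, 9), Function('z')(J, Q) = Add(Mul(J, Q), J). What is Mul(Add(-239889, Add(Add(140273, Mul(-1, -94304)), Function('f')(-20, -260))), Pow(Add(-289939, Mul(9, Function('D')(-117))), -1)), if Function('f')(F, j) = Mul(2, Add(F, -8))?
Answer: Rational(5368, 290569) ≈ 0.018474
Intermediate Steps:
Function('f')(F, j) = Add(-16, Mul(2, F)) (Function('f')(F, j) = Mul(2, Add(-8, F)) = Add(-16, Mul(2, F)))
Function('z')(J, Q) = Add(J, Mul(J, Q))
Function('D')(W) = -70 (Function('D')(W) = Mul(-7, Add(1, 9)) = Mul(-7, 10) = -70)
Mul(Add(-239889, Add(Add(140273, Mul(-1, -94304)), Function('f')(-20, -260))), Pow(Add(-289939, Mul(9, Function('D')(-117))), -1)) = Mul(Add(-239889, Add(Add(140273, Mul(-1, -94304)), Add(-16, Mul(2, -20)))), Pow(Add(-289939, Mul(9, -70)), -1)) = Mul(Add(-239889, Add(Add(140273, 94304), Add(-16, -40))), Pow(Add(-289939, -630), -1)) = Mul(Add(-239889, Add(234577, -56)), Pow(-290569, -1)) = Mul(Add(-239889, 234521), Rational(-1, 290569)) = Mul(-5368, Rational(-1, 290569)) = Rational(5368, 290569)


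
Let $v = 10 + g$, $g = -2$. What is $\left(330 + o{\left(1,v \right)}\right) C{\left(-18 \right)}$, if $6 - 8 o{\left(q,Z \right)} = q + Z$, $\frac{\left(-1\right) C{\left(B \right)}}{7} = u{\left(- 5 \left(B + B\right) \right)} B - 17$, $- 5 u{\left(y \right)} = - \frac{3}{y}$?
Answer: $\frac{15745527}{400} \approx 39364.0$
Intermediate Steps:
$u{\left(y \right)} = \frac{3}{5 y}$ ($u{\left(y \right)} = - \frac{\left(-3\right) \frac{1}{y}}{5} = \frac{3}{5 y}$)
$C{\left(B \right)} = \frac{5971}{50}$ ($C{\left(B \right)} = - 7 \left(\frac{3}{5 \left(- 5 \left(B + B\right)\right)} B - 17\right) = - 7 \left(\frac{3}{5 \left(- 5 \cdot 2 B\right)} B - 17\right) = - 7 \left(\frac{3}{5 \left(- 10 B\right)} B - 17\right) = - 7 \left(\frac{3 \left(- \frac{1}{10 B}\right)}{5} B - 17\right) = - 7 \left(- \frac{3}{50 B} B - 17\right) = - 7 \left(- \frac{3}{50} - 17\right) = \left(-7\right) \left(- \frac{853}{50}\right) = \frac{5971}{50}$)
$v = 8$ ($v = 10 - 2 = 8$)
$o{\left(q,Z \right)} = \frac{3}{4} - \frac{Z}{8} - \frac{q}{8}$ ($o{\left(q,Z \right)} = \frac{3}{4} - \frac{q + Z}{8} = \frac{3}{4} - \frac{Z + q}{8} = \frac{3}{4} - \left(\frac{Z}{8} + \frac{q}{8}\right) = \frac{3}{4} - \frac{Z}{8} - \frac{q}{8}$)
$\left(330 + o{\left(1,v \right)}\right) C{\left(-18 \right)} = \left(330 - \frac{3}{8}\right) \frac{5971}{50} = \frac{2637}{8} \cdot \frac{5971}{50} = \frac{15745527}{400}$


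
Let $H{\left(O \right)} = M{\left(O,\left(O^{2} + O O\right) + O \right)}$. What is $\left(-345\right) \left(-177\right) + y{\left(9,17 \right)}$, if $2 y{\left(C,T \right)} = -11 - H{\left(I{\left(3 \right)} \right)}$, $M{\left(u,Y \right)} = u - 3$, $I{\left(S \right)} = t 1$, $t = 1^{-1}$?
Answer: $\frac{122121}{2} \approx 61061.0$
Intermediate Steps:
$t = 1$
$I{\left(S \right)} = 1$ ($I{\left(S \right)} = 1 \cdot 1 = 1$)
$M{\left(u,Y \right)} = -3 + u$
$H{\left(O \right)} = -3 + O$
$y{\left(C,T \right)} = - \frac{9}{2}$ ($y{\left(C,T \right)} = \frac{-11 - \left(-3 + 1\right)}{2} = \frac{-11 - -2}{2} = \frac{-11 + 2}{2} = \frac{1}{2} \left(-9\right) = - \frac{9}{2}$)
$\left(-345\right) \left(-177\right) + y{\left(9,17 \right)} = \left(-345\right) \left(-177\right) - \frac{9}{2} = 61065 - \frac{9}{2} = \frac{122121}{2}$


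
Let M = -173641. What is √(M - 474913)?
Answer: 23*I*√1226 ≈ 805.33*I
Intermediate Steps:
√(M - 474913) = √(-173641 - 474913) = √(-648554) = 23*I*√1226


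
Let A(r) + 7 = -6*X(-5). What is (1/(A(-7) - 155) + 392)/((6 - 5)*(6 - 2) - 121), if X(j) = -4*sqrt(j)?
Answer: -634247/189306 + 2*I*sqrt(5)/283959 ≈ -3.3504 + 1.5749e-5*I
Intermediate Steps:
A(r) = -7 + 24*I*sqrt(5) (A(r) = -7 - (-24)*sqrt(-5) = -7 - (-24)*I*sqrt(5) = -7 + 24*I*sqrt(5))
(1/(A(-7) - 155) + 392)/((6 - 5)*(6 - 2) - 121) = (1/((-7 + 24*I*sqrt(5)) - 155) + 392)/((6 - 5)*(6 - 2) - 121) = (1/(-162 + 24*I*sqrt(5)) + 392)/(1*4 - 121) = (392 + 1/(-162 + 24*I*sqrt(5)))/(4 - 121) = (392 + 1/(-162 + 24*I*sqrt(5)))/(-117) = (392 + 1/(-162 + 24*I*sqrt(5)))*(-1/117) = -392/117 - 1/(117*(-162 + 24*I*sqrt(5)))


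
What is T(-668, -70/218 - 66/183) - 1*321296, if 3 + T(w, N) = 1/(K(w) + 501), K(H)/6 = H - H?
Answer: -160970798/501 ≈ -3.2130e+5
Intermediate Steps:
K(H) = 0 (K(H) = 6*(H - H) = 6*0 = 0)
T(w, N) = -1502/501 (T(w, N) = -3 + 1/(0 + 501) = -3 + 1/501 = -1502/501)
T(-668, -70/218 - 66/183) - 1*321296 = -1502/501 - 1*321296 = -1502/501 - 321296 = -160970798/501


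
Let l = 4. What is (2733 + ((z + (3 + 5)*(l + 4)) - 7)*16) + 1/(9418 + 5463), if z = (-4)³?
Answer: 39003102/14881 ≈ 2621.0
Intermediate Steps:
z = -64
(2733 + ((z + (3 + 5)*(l + 4)) - 7)*16) + 1/(9418 + 5463) = (2733 + ((-64 + (3 + 5)*(4 + 4)) - 7)*16) + 1/(9418 + 5463) = (2733 + ((-64 + 8*8) - 7)*16) + 1/14881 = (2733 + ((-64 + 64) - 7)*16) + 1/14881 = (2733 + (0 - 7)*16) + 1/14881 = (2733 - 7*16) + 1/14881 = (2733 - 112) + 1/14881 = 2621 + 1/14881 = 39003102/14881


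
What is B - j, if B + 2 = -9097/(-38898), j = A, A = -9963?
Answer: 387472075/38898 ≈ 9961.2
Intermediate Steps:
j = -9963
B = -68699/38898 (B = -2 - 9097/(-38898) = -2 - 9097*(-1/38898) = -2 + 9097/38898 = -68699/38898 ≈ -1.7661)
B - j = -68699/38898 - 1*(-9963) = -68699/38898 + 9963 = 387472075/38898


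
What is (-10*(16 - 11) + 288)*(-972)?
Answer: -231336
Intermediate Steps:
(-10*(16 - 11) + 288)*(-972) = (-10*5 + 288)*(-972) = (-50 + 288)*(-972) = 238*(-972) = -231336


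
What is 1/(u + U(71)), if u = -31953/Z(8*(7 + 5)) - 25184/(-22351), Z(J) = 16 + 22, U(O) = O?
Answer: -849338/652921513 ≈ -0.0013008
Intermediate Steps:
Z(J) = 38
u = -713224511/849338 (u = -31953/38 - 25184/(-22351) = -31953*1/38 - 25184*(-1/22351) = -31953/38 + 25184/22351 = -713224511/849338 ≈ -839.74)
1/(u + U(71)) = 1/(-713224511/849338 + 71) = 1/(-652921513/849338) = -849338/652921513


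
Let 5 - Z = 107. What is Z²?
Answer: 10404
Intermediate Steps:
Z = -102 (Z = 5 - 1*107 = 5 - 107 = -102)
Z² = (-102)² = 10404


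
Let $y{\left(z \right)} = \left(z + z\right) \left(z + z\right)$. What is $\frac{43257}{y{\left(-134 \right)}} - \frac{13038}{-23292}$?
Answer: $\frac{161998613}{139410384} \approx 1.162$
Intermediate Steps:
$y{\left(z \right)} = 4 z^{2}$ ($y{\left(z \right)} = 2 z 2 z = 4 z^{2}$)
$\frac{43257}{y{\left(-134 \right)}} - \frac{13038}{-23292} = \frac{43257}{4 \left(-134\right)^{2}} - \frac{13038}{-23292} = \frac{43257}{4 \cdot 17956} - - \frac{2173}{3882} = \frac{43257}{71824} + \frac{2173}{3882} = \frac{161998613}{139410384}$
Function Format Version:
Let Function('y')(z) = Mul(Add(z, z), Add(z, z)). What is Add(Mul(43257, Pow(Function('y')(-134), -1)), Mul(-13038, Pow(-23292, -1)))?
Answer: Rational(161998613, 139410384) ≈ 1.1620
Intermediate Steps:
Function('y')(z) = Mul(4, Pow(z, 2)) (Function('y')(z) = Mul(Mul(2, z), Mul(2, z)) = Mul(4, Pow(z, 2)))
Add(Mul(43257, Pow(Function('y')(-134), -1)), Mul(-13038, Pow(-23292, -1))) = Add(Mul(43257, Pow(Mul(4, Pow(-134, 2)), -1)), Mul(-13038, Pow(-23292, -1))) = Add(Mul(43257, Pow(Mul(4, 17956), -1)), Mul(-13038, Rational(-1, 23292))) = Add(Mul(43257, Pow(71824, -1)), Rational(2173, 3882)) = Add(Mul(43257, Rational(1, 71824)), Rational(2173, 3882)) = Add(Rational(43257, 71824), Rational(2173, 3882)) = Rational(161998613, 139410384)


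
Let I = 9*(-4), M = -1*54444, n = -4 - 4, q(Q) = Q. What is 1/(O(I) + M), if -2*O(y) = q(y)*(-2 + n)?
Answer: -1/54624 ≈ -1.8307e-5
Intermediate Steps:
n = -8
M = -54444
I = -36
O(y) = 5*y (O(y) = -y*(-2 - 8)/2 = -y*(-10)/2 = -(-5)*y = 5*y)
1/(O(I) + M) = 1/(5*(-36) - 54444) = 1/(-180 - 54444) = 1/(-54624) = -1/54624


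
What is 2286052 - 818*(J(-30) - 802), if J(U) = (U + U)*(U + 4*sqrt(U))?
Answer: 1469688 + 196320*I*sqrt(30) ≈ 1.4697e+6 + 1.0753e+6*I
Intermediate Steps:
J(U) = 2*U*(U + 4*sqrt(U)) (J(U) = (2*U)*(U + 4*sqrt(U)) = 2*U*(U + 4*sqrt(U)))
2286052 - 818*(J(-30) - 802) = 2286052 - 818*((2*(-30)**2 + 8*(-30)**(3/2)) - 802) = 2286052 - 818*((2*900 + 8*(-30*I*sqrt(30))) - 802) = 2286052 - 818*((1800 - 240*I*sqrt(30)) - 802) = 2286052 - 818*(998 - 240*I*sqrt(30)) = 2286052 - (816364 - 196320*I*sqrt(30)) = 2286052 + (-816364 + 196320*I*sqrt(30)) = 1469688 + 196320*I*sqrt(30)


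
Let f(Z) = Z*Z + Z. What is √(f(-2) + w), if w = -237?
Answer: I*√235 ≈ 15.33*I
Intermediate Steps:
f(Z) = Z + Z² (f(Z) = Z² + Z = Z + Z²)
√(f(-2) + w) = √(-2*(1 - 2) - 237) = √(-2*(-1) - 237) = √(2 - 237) = √(-235) = I*√235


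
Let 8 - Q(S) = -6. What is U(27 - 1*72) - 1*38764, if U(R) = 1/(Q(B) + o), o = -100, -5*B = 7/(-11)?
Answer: -3333705/86 ≈ -38764.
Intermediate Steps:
B = 7/55 (B = -7/(5*(-11)) = -7*(-1)/(5*11) = -⅕*(-7/11) = 7/55 ≈ 0.12727)
Q(S) = 14 (Q(S) = 8 - 1*(-6) = 8 + 6 = 14)
U(R) = -1/86 (U(R) = 1/(14 - 100) = 1/(-86) = -1/86)
U(27 - 1*72) - 1*38764 = -1/86 - 1*38764 = -1/86 - 38764 = -3333705/86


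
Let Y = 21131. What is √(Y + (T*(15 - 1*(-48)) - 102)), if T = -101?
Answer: √14666 ≈ 121.10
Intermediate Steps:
√(Y + (T*(15 - 1*(-48)) - 102)) = √(21131 + (-101*(15 - 1*(-48)) - 102)) = √(21131 + (-101*(15 + 48) - 102)) = √(21131 + (-101*63 - 102)) = √(21131 + (-6363 - 102)) = √(21131 - 6465) = √14666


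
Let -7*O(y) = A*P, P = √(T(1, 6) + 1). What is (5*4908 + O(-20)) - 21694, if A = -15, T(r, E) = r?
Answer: 2846 + 15*√2/7 ≈ 2849.0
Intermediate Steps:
P = √2 (P = √(1 + 1) = √2 ≈ 1.4142)
O(y) = 15*√2/7 (O(y) = -(-15)*√2/7 = 15*√2/7)
(5*4908 + O(-20)) - 21694 = (5*4908 + 15*√2/7) - 21694 = (24540 + 15*√2/7) - 21694 = 2846 + 15*√2/7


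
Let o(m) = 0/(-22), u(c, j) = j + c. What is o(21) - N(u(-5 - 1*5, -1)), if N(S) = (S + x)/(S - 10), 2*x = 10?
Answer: -2/7 ≈ -0.28571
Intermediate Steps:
x = 5 (x = (½)*10 = 5)
u(c, j) = c + j
o(m) = 0 (o(m) = 0*(-1/22) = 0)
N(S) = (5 + S)/(-10 + S) (N(S) = (S + 5)/(S - 10) = (5 + S)/(-10 + S))
o(21) - N(u(-5 - 1*5, -1)) = 0 - (5 + ((-5 - 1*5) - 1))/(-10 + ((-5 - 1*5) - 1)) = 0 - (5 + ((-5 - 5) - 1))/(-10 + ((-5 - 5) - 1)) = 0 - (5 + (-10 - 1))/(-10 + (-10 - 1)) = 0 - (5 - 11)/(-10 - 11) = 0 - (-6)/(-21) = 0 - (-1)*(-6)/21 = 0 - 1*2/7 = 0 - 2/7 = -2/7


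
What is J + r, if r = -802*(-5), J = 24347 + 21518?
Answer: 49875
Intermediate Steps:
J = 45865
r = 4010
J + r = 45865 + 4010 = 49875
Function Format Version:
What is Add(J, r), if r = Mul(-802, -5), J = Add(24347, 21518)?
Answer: 49875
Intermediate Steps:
J = 45865
r = 4010
Add(J, r) = Add(45865, 4010) = 49875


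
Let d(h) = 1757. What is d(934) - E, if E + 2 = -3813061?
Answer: 3814820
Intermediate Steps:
E = -3813063 (E = -2 - 3813061 = -3813063)
d(934) - E = 1757 - 1*(-3813063) = 1757 + 3813063 = 3814820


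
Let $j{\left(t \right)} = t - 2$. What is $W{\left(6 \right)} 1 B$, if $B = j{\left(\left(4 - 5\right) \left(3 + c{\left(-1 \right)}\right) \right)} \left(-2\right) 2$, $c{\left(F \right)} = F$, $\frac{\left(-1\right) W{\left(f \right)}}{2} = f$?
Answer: $-192$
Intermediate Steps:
$W{\left(f \right)} = - 2 f$
$j{\left(t \right)} = -2 + t$
$B = 16$ ($B = \left(-2 + \left(4 - 5\right) \left(3 - 1\right)\right) \left(-2\right) 2 = \left(-2 - 2\right) \left(-2\right) 2 = \left(-4\right) \left(-2\right) 2 = 8 \cdot 2 = 16$)
$W{\left(6 \right)} 1 B = \left(-2\right) 6 \cdot 1 \cdot 16 = \left(-12\right) 1 \cdot 16 = \left(-12\right) 16 = -192$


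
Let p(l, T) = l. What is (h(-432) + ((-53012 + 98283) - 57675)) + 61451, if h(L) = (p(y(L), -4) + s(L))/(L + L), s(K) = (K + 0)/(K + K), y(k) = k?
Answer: 84754079/1728 ≈ 49048.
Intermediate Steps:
s(K) = ½ (s(K) = K/((2*K)) = K*(1/(2*K)) = ½)
h(L) = (½ + L)/(2*L) (h(L) = (L + ½)/(L + L) = (½ + L)/((2*L)) = (½ + L)*(1/(2*L)) = (½ + L)/(2*L))
(h(-432) + ((-53012 + 98283) - 57675)) + 61451 = ((¼)*(1 + 2*(-432))/(-432) + ((-53012 + 98283) - 57675)) + 61451 = ((¼)*(-1/432)*(1 - 864) + (45271 - 57675)) + 61451 = ((¼)*(-1/432)*(-863) - 12404) + 61451 = (863/1728 - 12404) + 61451 = -21433249/1728 + 61451 = 84754079/1728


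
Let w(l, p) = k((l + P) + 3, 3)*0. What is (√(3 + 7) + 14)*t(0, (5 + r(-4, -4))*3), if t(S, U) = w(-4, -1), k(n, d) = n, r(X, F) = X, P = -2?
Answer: 0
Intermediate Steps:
w(l, p) = 0 (w(l, p) = ((l - 2) + 3)*0 = ((-2 + l) + 3)*0 = (1 + l)*0 = 0)
t(S, U) = 0
(√(3 + 7) + 14)*t(0, (5 + r(-4, -4))*3) = (√(3 + 7) + 14)*0 = (√10 + 14)*0 = (14 + √10)*0 = 0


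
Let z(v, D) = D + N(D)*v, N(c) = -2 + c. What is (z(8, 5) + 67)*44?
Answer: 4224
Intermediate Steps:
z(v, D) = D + v*(-2 + D) (z(v, D) = D + (-2 + D)*v = D + v*(-2 + D))
(z(8, 5) + 67)*44 = ((5 + 8*(-2 + 5)) + 67)*44 = ((5 + 8*3) + 67)*44 = ((5 + 24) + 67)*44 = (29 + 67)*44 = 96*44 = 4224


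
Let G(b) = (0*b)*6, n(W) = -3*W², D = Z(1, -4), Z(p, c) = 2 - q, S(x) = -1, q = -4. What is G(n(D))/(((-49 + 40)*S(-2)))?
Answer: 0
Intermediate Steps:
Z(p, c) = 6 (Z(p, c) = 2 - 1*(-4) = 2 + 4 = 6)
D = 6
G(b) = 0 (G(b) = 0*6 = 0)
G(n(D))/(((-49 + 40)*S(-2))) = 0/(((-49 + 40)*(-1))) = 0/((-9*(-1))) = 0/9 = 0*(⅑) = 0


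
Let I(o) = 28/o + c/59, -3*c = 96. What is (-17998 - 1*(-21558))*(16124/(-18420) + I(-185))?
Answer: -11230721320/2010543 ≈ -5585.9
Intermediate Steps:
c = -32 (c = -⅓*96 = -32)
I(o) = -32/59 + 28/o (I(o) = 28/o - 32/59 = -32/59 + 28/o)
(-17998 - 1*(-21558))*(16124/(-18420) + I(-185)) = (-17998 - 1*(-21558))*(16124/(-18420) + (-32/59 + 28/(-185))) = (-17998 + 21558)*(16124*(-1/18420) + (-32/59 + 28*(-1/185))) = 3560*(-4031/4605 + (-32/59 - 28/185)) = 3560*(-4031/4605 - 7572/10915) = 3560*(-3154697/2010543) = -11230721320/2010543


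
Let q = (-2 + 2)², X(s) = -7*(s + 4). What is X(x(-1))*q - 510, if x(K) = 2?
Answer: -510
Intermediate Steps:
X(s) = -28 - 7*s (X(s) = -7*(4 + s) = -28 - 7*s)
q = 0 (q = 0² = 0)
X(x(-1))*q - 510 = (-28 - 7*2)*0 - 510 = (-28 - 14)*0 - 510 = -42*0 - 510 = 0 - 510 = -510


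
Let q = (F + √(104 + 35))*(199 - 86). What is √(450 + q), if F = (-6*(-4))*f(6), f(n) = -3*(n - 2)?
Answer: √(-32094 + 113*√139) ≈ 175.39*I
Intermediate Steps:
f(n) = 6 - 3*n (f(n) = -3*(-2 + n) = 6 - 3*n)
F = -288 (F = (-6*(-4))*(6 - 3*6) = 24*(6 - 18) = 24*(-12) = -288)
q = -32544 + 113*√139 (q = (-288 + √(104 + 35))*(199 - 86) = (-288 + √139)*113 = -32544 + 113*√139 ≈ -31212.)
√(450 + q) = √(450 + (-32544 + 113*√139)) = √(-32094 + 113*√139)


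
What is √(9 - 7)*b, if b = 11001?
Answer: 11001*√2 ≈ 15558.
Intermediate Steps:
√(9 - 7)*b = √(9 - 7)*11001 = √2*11001 = 11001*√2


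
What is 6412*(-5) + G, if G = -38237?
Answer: -70297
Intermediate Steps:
6412*(-5) + G = 6412*(-5) - 38237 = -32060 - 38237 = -70297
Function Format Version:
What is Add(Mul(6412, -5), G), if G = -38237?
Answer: -70297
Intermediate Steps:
Add(Mul(6412, -5), G) = Add(Mul(6412, -5), -38237) = Add(-32060, -38237) = -70297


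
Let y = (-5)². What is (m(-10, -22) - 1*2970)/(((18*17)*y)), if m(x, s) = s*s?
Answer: -1243/3825 ≈ -0.32497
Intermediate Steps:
m(x, s) = s²
y = 25
(m(-10, -22) - 1*2970)/(((18*17)*y)) = ((-22)² - 1*2970)/(((18*17)*25)) = (484 - 2970)/((306*25)) = -2486/7650 = -2486*1/7650 = -1243/3825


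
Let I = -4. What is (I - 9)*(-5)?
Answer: 65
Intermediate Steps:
(I - 9)*(-5) = (-4 - 9)*(-5) = -13*(-5) = 65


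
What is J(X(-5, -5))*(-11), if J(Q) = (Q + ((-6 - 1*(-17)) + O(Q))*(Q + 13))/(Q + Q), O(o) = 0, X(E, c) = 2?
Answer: -1837/4 ≈ -459.25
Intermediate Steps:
J(Q) = (143 + 12*Q)/(2*Q) (J(Q) = (Q + ((-6 - 1*(-17)) + 0)*(Q + 13))/(Q + Q) = (Q + ((-6 + 17) + 0)*(13 + Q))/((2*Q)) = (Q + (11 + 0)*(13 + Q))*(1/(2*Q)) = (Q + 11*(13 + Q))*(1/(2*Q)) = (Q + (143 + 11*Q))*(1/(2*Q)) = (143 + 12*Q)*(1/(2*Q)) = (143 + 12*Q)/(2*Q))
J(X(-5, -5))*(-11) = (6 + (143/2)/2)*(-11) = (6 + (143/2)*(½))*(-11) = (6 + 143/4)*(-11) = (167/4)*(-11) = -1837/4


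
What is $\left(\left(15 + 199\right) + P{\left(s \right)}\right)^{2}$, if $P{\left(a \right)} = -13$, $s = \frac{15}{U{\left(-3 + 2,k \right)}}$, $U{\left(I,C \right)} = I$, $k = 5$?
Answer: $40401$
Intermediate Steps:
$s = -15$ ($s = \frac{15}{-3 + 2} = \frac{15}{-1} = 15 \left(-1\right) = -15$)
$\left(\left(15 + 199\right) + P{\left(s \right)}\right)^{2} = \left(\left(15 + 199\right) - 13\right)^{2} = \left(214 - 13\right)^{2} = 201^{2} = 40401$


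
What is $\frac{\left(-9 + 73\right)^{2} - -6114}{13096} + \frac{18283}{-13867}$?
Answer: $- \frac{48926049}{90801116} \approx -0.53883$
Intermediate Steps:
$\frac{\left(-9 + 73\right)^{2} - -6114}{13096} + \frac{18283}{-13867} = \left(64^{2} + 6114\right) \frac{1}{13096} + 18283 \left(- \frac{1}{13867}\right) = \left(4096 + 6114\right) \frac{1}{13096} - \frac{18283}{13867} = 10210 \cdot \frac{1}{13096} - \frac{18283}{13867} = \frac{5105}{6548} - \frac{18283}{13867} = - \frac{48926049}{90801116}$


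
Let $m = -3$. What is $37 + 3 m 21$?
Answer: $-152$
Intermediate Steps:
$37 + 3 m 21 = 37 + 3 \left(-3\right) 21 = 37 - 189 = -152$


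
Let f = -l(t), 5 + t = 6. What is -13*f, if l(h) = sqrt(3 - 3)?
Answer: 0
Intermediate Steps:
t = 1 (t = -5 + 6 = 1)
l(h) = 0 (l(h) = sqrt(0) = 0)
f = 0 (f = -1*0 = 0)
-13*f = -13*0 = 0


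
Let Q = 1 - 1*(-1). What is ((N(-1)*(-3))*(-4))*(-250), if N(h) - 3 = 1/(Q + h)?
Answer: -12000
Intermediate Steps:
Q = 2 (Q = 1 + 1 = 2)
N(h) = 3 + 1/(2 + h)
((N(-1)*(-3))*(-4))*(-250) = ((((7 + 3*(-1))/(2 - 1))*(-3))*(-4))*(-250) = ((((7 - 3)/1)*(-3))*(-4))*(-250) = (((1*4)*(-3))*(-4))*(-250) = ((4*(-3))*(-4))*(-250) = -12*(-4)*(-250) = 48*(-250) = -12000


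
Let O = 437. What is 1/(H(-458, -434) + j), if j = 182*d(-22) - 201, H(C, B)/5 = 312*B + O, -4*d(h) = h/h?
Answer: -2/1350203 ≈ -1.4813e-6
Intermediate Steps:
d(h) = -¼ (d(h) = -h/(4*h) = -¼*1 = -¼)
H(C, B) = 2185 + 1560*B (H(C, B) = 5*(312*B + 437) = 5*(437 + 312*B) = 2185 + 1560*B)
j = -493/2 (j = 182*(-¼) - 201 = -91/2 - 201 = -493/2 ≈ -246.50)
1/(H(-458, -434) + j) = 1/((2185 + 1560*(-434)) - 493/2) = 1/((2185 - 677040) - 493/2) = 1/(-674855 - 493/2) = 1/(-1350203/2) = -2/1350203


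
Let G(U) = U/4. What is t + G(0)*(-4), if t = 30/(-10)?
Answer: -3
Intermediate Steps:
t = -3 (t = 30*(-⅒) = -3)
G(U) = U/4 (G(U) = U*(¼) = U/4)
t + G(0)*(-4) = -3 + ((¼)*0)*(-4) = -3 + 0*(-4) = -3 + 0 = -3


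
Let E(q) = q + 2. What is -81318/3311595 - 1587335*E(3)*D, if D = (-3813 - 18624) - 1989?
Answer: 213996619533993644/1103865 ≈ 1.9386e+11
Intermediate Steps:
D = -24426 (D = -22437 - 1989 = -24426)
E(q) = 2 + q
-81318/3311595 - 1587335*E(3)*D = -81318/3311595 - 1587335*(2 + 3)*(-24426) = -81318*1/3311595 - 1587335*5*(-24426) = -27106/1103865 - 1587335/(1/(-122130)) = -27106/1103865 - 1587335/(-1/122130) = -27106/1103865 - 1587335*(-122130) = -27106/1103865 + 193861223550 = 213996619533993644/1103865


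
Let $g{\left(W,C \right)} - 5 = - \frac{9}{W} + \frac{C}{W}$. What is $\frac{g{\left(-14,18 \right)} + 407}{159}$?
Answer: $\frac{5759}{2226} \approx 2.5872$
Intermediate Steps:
$g{\left(W,C \right)} = 5 - \frac{9}{W} + \frac{C}{W}$ ($g{\left(W,C \right)} = 5 + \left(- \frac{9}{W} + \frac{C}{W}\right) = 5 - \frac{9}{W} + \frac{C}{W}$)
$\frac{g{\left(-14,18 \right)} + 407}{159} = \frac{\frac{-9 + 18 + 5 \left(-14\right)}{-14} + 407}{159} = \left(- \frac{-9 + 18 - 70}{14} + 407\right) \frac{1}{159} = \left(\left(- \frac{1}{14}\right) \left(-61\right) + 407\right) \frac{1}{159} = \left(\frac{61}{14} + 407\right) \frac{1}{159} = \frac{5759}{14} \cdot \frac{1}{159} = \frac{5759}{2226}$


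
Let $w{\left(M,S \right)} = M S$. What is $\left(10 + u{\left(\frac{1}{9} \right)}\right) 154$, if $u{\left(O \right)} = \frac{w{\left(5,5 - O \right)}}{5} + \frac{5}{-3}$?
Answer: $\frac{18326}{9} \approx 2036.2$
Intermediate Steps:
$u{\left(O \right)} = \frac{10}{3} - O$ ($u{\left(O \right)} = \frac{5 \left(5 - O\right)}{5} + \frac{5}{-3} = \left(25 - 5 O\right) \frac{1}{5} + 5 \left(- \frac{1}{3}\right) = \left(5 - O\right) - \frac{5}{3} = \frac{10}{3} - O$)
$\left(10 + u{\left(\frac{1}{9} \right)}\right) 154 = \left(10 + \left(\frac{10}{3} - \frac{1}{9}\right)\right) 154 = \left(10 + \frac{29}{9}\right) 154 = \frac{119}{9} \cdot 154 = \frac{18326}{9}$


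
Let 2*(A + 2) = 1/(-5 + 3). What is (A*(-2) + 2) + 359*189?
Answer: 135715/2 ≈ 67858.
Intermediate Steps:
A = -9/4 (A = -2 + 1/(2*(-5 + 3)) = -2 + (½)/(-2) = -2 + (½)*(-½) = -2 - ¼ = -9/4 ≈ -2.2500)
(A*(-2) + 2) + 359*189 = (-9/4*(-2) + 2) + 359*189 = (9/2 + 2) + 67851 = 13/2 + 67851 = 135715/2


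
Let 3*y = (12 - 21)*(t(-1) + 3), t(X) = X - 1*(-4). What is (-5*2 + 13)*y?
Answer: -54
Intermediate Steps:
t(X) = 4 + X (t(X) = X + 4 = 4 + X)
y = -18 (y = ((12 - 21)*((4 - 1) + 3))/3 = (-9*(3 + 3))/3 = (-9*6)/3 = (⅓)*(-54) = -18)
(-5*2 + 13)*y = (-5*2 + 13)*(-18) = (-10 + 13)*(-18) = 3*(-18) = -54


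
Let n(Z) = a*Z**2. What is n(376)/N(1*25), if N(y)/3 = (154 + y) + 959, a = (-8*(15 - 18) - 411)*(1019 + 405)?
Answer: -12985102848/569 ≈ -2.2821e+7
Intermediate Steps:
a = -551088 (a = (-8*(-3) - 411)*1424 = (24 - 411)*1424 = -387*1424 = -551088)
N(y) = 3339 + 3*y (N(y) = 3*((154 + y) + 959) = 3*(1113 + y) = 3339 + 3*y)
n(Z) = -551088*Z**2
n(376)/N(1*25) = (-551088*376**2)/(3339 + 3*(1*25)) = (-551088*141376)/(3339 + 3*25) = -77910617088/(3339 + 75) = -77910617088/3414 = -77910617088*1/3414 = -12985102848/569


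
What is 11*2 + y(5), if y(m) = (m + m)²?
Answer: 122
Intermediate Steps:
y(m) = 4*m² (y(m) = (2*m)² = 4*m²)
11*2 + y(5) = 11*2 + 4*5² = 22 + 4*25 = 22 + 100 = 122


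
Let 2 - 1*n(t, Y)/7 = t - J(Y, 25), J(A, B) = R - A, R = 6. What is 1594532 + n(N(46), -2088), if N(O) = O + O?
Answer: 1608560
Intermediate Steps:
N(O) = 2*O
J(A, B) = 6 - A
n(t, Y) = 56 - 7*Y - 7*t (n(t, Y) = 14 - 7*(t - (6 - Y)) = 14 - 7*(t + (-6 + Y)) = 14 - 7*(-6 + Y + t) = 14 + (42 - 7*Y - 7*t) = 56 - 7*Y - 7*t)
1594532 + n(N(46), -2088) = 1594532 + (56 - 7*(-2088) - 14*46) = 1594532 + (56 + 14616 - 7*92) = 1594532 + (56 + 14616 - 644) = 1594532 + 14028 = 1608560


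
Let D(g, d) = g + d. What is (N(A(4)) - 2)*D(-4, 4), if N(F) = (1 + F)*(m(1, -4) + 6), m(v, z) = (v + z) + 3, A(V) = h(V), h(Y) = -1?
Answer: 0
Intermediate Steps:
A(V) = -1
D(g, d) = d + g
m(v, z) = 3 + v + z
N(F) = 6 + 6*F (N(F) = (1 + F)*((3 + 1 - 4) + 6) = (1 + F)*(0 + 6) = (1 + F)*6 = 6 + 6*F)
(N(A(4)) - 2)*D(-4, 4) = ((6 + 6*(-1)) - 2)*(4 - 4) = ((6 - 6) - 2)*0 = (0 - 2)*0 = -2*0 = 0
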